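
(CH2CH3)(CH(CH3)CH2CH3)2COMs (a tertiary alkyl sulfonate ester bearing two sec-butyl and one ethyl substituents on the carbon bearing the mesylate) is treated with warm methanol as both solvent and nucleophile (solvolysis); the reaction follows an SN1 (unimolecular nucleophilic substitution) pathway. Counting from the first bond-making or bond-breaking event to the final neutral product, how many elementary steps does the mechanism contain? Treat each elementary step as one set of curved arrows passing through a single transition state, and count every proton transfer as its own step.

Step 1: Unassisted departure of MsO⁻ (taking the C–O bonding pair) generates a tertiary carbocation.
(No 1,2-shift: no single shift to an adjacent carbon would give a more stable cation.)
Step 2: Nucleophilic capture: the oxygen of CH3OH bonds to the cationic carbon, producing an oxonium-ion intermediate.
Step 3: Proton transfer from the O–H of the oxonium ion to a solvent molecule delivers the neutral ether.
Total: 3 elementary steps.

3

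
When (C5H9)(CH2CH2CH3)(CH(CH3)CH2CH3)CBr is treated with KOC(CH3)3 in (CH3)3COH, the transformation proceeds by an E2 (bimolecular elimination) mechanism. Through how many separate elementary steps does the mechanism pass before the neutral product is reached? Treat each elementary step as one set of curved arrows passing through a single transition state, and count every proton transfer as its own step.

1

Step 1: Concerted anti-periplanar elimination: (CH3)3CO⁻ abstracts a β-H while Br⁻ leaves, and the C–H electrons become the new C=C π bond — all in a single transition state.
Total: 1 elementary step.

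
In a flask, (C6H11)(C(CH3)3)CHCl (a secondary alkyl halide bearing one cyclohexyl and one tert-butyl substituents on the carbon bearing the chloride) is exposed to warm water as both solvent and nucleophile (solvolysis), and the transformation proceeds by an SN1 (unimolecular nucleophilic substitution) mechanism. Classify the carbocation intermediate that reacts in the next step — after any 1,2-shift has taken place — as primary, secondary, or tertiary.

Step 1: Ionisation: the C–Cl σ-bond cleaves heterolytically; both bonding electrons depart with Cl⁻, leaving a secondary carbocation at the α-carbon.
Step 2: A 1,2-hydride shift from the adjacent cyclohexyl carbon moves the positive charge from the secondary centre to an adjacent carbon, generating a more stable tertiary carbocation.
The cation rearranges from secondary to tertiary via a 1,2-hydride shift from the adjacent cyclohexyl carbon; the tertiary cation is what reacts next.

tertiary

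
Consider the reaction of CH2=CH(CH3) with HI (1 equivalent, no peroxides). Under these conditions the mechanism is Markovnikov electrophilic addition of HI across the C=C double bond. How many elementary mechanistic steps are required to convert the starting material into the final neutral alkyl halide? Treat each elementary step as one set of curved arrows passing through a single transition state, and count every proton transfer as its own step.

Step 1: Electrophilic addition begins with the π(C=C) electrons forming a bond to the proton of HI. Following Markovnikov's rule, the resulting cation is secondary. The H–I bond breaks heterolytically, releasing I⁻.
(No 1,2-shift: no single shift to an adjacent carbon would give a more stable cation.)
Step 2: Nucleophilic attack by I⁻ on the carbocation completes the addition, giving R–I.
Total: 2 elementary steps.

2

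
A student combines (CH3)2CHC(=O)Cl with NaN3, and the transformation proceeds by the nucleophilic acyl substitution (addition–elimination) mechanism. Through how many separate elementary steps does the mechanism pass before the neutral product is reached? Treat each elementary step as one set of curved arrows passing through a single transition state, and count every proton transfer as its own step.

Step 1: Nucleophilic addition of N3⁻ to the acyl carbon breaks the π(C=O) bond and yields a tetrahedral, anionic intermediate.
Step 2: An oxygen lone pair re-forms the C=O π bond as the C–Cl σ-bond breaks; Cl⁻ is expelled.
Total: 2 elementary steps.

2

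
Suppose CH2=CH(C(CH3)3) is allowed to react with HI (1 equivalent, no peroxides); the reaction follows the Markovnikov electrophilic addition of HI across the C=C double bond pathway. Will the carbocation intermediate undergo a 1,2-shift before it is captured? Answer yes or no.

The first-formed carbocation is secondary.
The adjacent tert-butyl carbon has no hydrogen but bears methyl groups; migration of one methyl with its bonding pair (a 1,2-methyl shift) places the charge on a tertiary centre.
Tertiary is more stable than secondary, so the shift occurs.

yes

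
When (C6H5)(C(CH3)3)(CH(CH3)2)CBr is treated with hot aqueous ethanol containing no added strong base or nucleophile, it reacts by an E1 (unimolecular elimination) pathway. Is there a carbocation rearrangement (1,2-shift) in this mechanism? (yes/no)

no

The first-formed carbocation is tertiary.
No single 1,2-shift to an adjacent carbon would produce a more-substituted cation than the one already present, so no rearrangement occurs.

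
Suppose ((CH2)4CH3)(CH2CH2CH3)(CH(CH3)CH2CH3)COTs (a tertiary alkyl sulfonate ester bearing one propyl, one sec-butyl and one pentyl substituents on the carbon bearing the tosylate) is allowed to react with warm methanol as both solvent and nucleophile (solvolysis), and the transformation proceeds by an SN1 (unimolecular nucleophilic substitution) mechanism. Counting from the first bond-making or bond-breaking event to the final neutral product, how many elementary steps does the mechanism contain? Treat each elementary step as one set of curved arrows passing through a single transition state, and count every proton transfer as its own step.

Step 1: Unassisted departure of TsO⁻ (taking the C–O bonding pair) generates a tertiary carbocation.
(No 1,2-shift: no single shift to an adjacent carbon would give a more stable cation.)
Step 2: Nucleophilic capture: the oxygen of CH3OH bonds to the cationic carbon, producing an oxonium-ion intermediate.
Step 3: A second solvent molecule removes the proton on oxygen, giving the neutral ether product.
Total: 3 elementary steps.

3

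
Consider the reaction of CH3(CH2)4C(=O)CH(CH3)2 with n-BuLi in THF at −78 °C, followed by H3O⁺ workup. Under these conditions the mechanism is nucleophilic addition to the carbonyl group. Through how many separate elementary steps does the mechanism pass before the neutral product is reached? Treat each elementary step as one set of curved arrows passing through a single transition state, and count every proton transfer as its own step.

2

Step 1: A lone pair / filled orbital on the carbanion-like carbon of n-BuLi attacks the electrophilic carbonyl carbon; the π(C=O) electrons shift onto oxygen, producing a tetrahedral alkoxide intermediate.
Step 2: On H3O⁺ workup the alkoxide oxygen is protonated, giving an alcohol.
Total: 2 elementary steps.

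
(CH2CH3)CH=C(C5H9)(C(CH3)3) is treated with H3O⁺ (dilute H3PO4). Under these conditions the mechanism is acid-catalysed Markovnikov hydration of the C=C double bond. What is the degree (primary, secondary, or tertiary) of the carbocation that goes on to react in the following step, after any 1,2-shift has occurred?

tertiary

Step 1: Protonation of the alkene by H3O⁺: the π bond acts as the nucleophile and picks up H⁺, giving the more stable (Markovnikov) tertiary carbocation. H2O is released.
No single 1,2-shift to an adjacent carbon would give a more-substituted cation, so no rearrangement occurs.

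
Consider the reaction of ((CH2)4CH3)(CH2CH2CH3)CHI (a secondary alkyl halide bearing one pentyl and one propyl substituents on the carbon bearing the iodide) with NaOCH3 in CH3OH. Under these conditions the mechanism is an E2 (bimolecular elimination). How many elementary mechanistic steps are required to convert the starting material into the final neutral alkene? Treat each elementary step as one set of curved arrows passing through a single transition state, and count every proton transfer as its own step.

1

Step 1: The strong base CH3O⁻ removes a β-hydrogen; in the same concerted event the electrons of the breaking C–H bond form the new π(C=C) bond and the C–I σ-bond breaks, expelling I⁻. Anti-periplanar geometry; one transition state.
Total: 1 elementary step.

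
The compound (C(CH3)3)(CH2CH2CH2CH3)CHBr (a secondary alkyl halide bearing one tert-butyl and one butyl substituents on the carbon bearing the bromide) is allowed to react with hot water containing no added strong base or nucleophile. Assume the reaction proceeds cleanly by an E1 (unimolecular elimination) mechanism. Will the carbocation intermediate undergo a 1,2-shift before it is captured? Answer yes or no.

yes

The first-formed carbocation is secondary.
The adjacent tert-butyl carbon has no hydrogen but bears methyl groups; migration of one methyl with its bonding pair (a 1,2-methyl shift) places the charge on a tertiary centre.
Tertiary is more stable than secondary, so the shift occurs.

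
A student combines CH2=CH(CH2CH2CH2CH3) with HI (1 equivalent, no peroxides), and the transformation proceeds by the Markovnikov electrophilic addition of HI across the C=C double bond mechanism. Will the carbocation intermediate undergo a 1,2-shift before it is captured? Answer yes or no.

The first-formed carbocation is secondary.
No single 1,2-shift to an adjacent carbon would produce a more-substituted cation than the one already present, so no rearrangement occurs.

no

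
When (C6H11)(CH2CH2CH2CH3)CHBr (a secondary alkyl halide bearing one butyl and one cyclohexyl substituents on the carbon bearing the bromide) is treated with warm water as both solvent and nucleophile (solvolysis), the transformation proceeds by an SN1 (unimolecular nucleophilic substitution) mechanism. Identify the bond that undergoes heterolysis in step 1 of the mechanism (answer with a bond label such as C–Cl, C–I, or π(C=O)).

C–Br

Step 1: The C–Br bond breaks with both electrons going to the bromide; Br⁻ leaves and a secondary carbocation remains.
The bond broken in this step is the C–Br bond.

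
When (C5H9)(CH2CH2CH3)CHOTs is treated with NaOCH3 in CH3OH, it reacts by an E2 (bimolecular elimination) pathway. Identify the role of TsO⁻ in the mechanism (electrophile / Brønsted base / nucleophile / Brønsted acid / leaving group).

Step 1: Concerted anti-periplanar elimination: CH3O⁻ abstracts a β-H while TsO⁻ leaves, and the C–H electrons become the new C=C π bond — all in a single transition state.
TsO⁻ departs with both electrons of the breaking σ-bond — that is the definition of a leaving group.

leaving group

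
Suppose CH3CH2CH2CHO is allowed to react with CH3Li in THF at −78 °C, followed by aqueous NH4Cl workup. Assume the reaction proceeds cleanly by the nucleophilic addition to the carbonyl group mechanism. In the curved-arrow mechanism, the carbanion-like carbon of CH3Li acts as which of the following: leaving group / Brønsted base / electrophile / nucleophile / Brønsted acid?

Step 1: the carbanion-like carbon of CH3Li attacks the sp² carbonyl carbon; the C=O π bond breaks and the electrons end up as a lone pair on the alkoxide oxygen of the tetrahedral intermediate.
The carbanion-like carbon of CH3Li donates an electron pair to form a new σ-bond to carbon — it is the nucleophile.

nucleophile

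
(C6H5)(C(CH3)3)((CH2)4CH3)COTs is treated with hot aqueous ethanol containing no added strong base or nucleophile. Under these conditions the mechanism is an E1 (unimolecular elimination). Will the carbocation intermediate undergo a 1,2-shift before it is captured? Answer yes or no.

The first-formed carbocation is tertiary.
No single 1,2-shift to an adjacent carbon would produce a more-substituted cation than the one already present, so no rearrangement occurs.

no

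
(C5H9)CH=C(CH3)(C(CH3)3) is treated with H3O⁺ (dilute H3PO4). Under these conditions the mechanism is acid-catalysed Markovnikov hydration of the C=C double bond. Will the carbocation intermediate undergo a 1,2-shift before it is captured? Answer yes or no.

no

The first-formed carbocation is tertiary.
No single 1,2-shift to an adjacent carbon would produce a more-substituted cation than the one already present, so no rearrangement occurs.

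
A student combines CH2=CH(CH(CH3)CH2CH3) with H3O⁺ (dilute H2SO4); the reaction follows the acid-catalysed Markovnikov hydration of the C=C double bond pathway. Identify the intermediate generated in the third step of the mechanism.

Step 1: Protonation of the alkene by H3O⁺: the π bond acts as the nucleophile and picks up H⁺, giving the more stable (Markovnikov) secondary carbocation. H2O is released.
Step 2: A 1,2-hydride shift from the adjacent sec-butyl carbon moves the positive charge from the secondary centre to an adjacent carbon, generating a more stable tertiary carbocation.
Step 3: A lone pair on the oxygen of H2O attacks the carbocation, forming a C–O bond and an oxonium ion (a protonated alcohol).
After step 3 the species present is an oxonium ion.

oxonium ion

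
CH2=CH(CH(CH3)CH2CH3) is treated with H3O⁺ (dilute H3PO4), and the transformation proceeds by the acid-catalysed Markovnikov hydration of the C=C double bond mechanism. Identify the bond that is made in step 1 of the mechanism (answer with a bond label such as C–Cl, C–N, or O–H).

Step 1: Protonation of the alkene by H3O⁺: the π bond acts as the nucleophile and picks up H⁺, giving the more stable (Markovnikov) secondary carbocation. H2O is released.
The bond formed in this step is the C–H bond.

C–H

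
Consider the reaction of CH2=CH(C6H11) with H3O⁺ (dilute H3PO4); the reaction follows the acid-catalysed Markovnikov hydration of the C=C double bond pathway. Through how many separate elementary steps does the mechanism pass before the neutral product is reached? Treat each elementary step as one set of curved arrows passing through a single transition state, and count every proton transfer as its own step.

4

Step 1: Protonation of the alkene by H3O⁺: the π bond acts as the nucleophile and picks up H⁺, giving the more stable (Markovnikov) secondary carbocation. H2O is released.
Step 2: Carbocation rearrangement: a 1,2-hydride shift from the adjacent cyclohexyl carbon converts the initially-formed secondary cation into the more stable tertiary cation.
Step 3: Water acts as the nucleophile: an oxygen lone pair bonds to the cationic carbon, giving an oxonium-ion intermediate.
Step 4: Deprotonation of the oxonium ion by a water molecule delivers the neutral alcohol and regenerates the acid catalyst.
Total: 4 elementary steps.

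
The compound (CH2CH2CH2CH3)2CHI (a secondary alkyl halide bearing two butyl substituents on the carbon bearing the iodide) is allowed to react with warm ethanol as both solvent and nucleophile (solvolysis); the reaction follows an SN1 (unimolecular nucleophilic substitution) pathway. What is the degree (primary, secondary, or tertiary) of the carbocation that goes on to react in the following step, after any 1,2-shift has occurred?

secondary

Step 1: Ionisation: the C–I σ-bond cleaves heterolytically; both bonding electrons depart with I⁻, leaving a secondary carbocation at the α-carbon.
No single 1,2-shift to an adjacent carbon would give a more-substituted cation, so no rearrangement occurs.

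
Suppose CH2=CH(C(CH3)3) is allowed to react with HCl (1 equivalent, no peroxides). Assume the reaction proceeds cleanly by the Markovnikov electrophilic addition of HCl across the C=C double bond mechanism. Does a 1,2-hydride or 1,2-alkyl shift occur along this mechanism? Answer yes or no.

The first-formed carbocation is secondary.
The adjacent tert-butyl carbon has no hydrogen but bears methyl groups; migration of one methyl with its bonding pair (a 1,2-methyl shift) places the charge on a tertiary centre.
Tertiary is more stable than secondary, so the shift occurs.

yes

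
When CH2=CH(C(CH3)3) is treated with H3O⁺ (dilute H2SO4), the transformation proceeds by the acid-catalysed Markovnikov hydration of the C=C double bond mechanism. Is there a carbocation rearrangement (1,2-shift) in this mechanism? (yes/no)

The first-formed carbocation is secondary.
The adjacent tert-butyl carbon has no hydrogen but bears methyl groups; migration of one methyl with its bonding pair (a 1,2-methyl shift) places the charge on a tertiary centre.
Tertiary is more stable than secondary, so the shift occurs.

yes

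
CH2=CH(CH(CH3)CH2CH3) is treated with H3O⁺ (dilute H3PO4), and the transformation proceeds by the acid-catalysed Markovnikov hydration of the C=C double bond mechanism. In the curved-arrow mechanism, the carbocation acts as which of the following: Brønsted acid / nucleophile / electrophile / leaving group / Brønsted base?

Step 3: Water acts as the nucleophile: an oxygen lone pair bonds to the cationic carbon, giving an oxonium-ion intermediate.
The carbocation accepts an electron pair into an empty or π* orbital — it is the electrophile.

electrophile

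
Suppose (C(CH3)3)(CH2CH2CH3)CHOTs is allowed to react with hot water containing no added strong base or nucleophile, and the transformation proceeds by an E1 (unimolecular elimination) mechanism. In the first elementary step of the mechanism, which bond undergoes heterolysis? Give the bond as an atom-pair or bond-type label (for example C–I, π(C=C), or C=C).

Step 1: The C–O bond breaks with both electrons going to the tosylate; TsO⁻ leaves and a secondary carbocation remains.
The bond broken in this step is the C–O bond.

C–O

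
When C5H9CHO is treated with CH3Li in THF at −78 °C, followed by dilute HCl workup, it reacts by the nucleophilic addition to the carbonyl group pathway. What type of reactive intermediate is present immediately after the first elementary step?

tetrahedral alkoxide intermediate

Step 1: the carbanion-like carbon of CH3Li attacks the sp² carbonyl carbon; the C=O π bond breaks and the electrons end up as a lone pair on the alkoxide oxygen of the tetrahedral intermediate.
After step 1 the species present is a tetrahedral alkoxide intermediate.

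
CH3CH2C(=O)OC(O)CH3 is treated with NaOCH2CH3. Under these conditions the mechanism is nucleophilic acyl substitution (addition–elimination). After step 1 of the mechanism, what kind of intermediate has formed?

tetrahedral intermediate

Step 1: A lone pair on the O of CH3CH2O⁻ attacks the electrophilic acyl carbon; the π(C=O) electrons move onto oxygen, giving a tetrahedral intermediate.
After step 1 the species present is a tetrahedral intermediate.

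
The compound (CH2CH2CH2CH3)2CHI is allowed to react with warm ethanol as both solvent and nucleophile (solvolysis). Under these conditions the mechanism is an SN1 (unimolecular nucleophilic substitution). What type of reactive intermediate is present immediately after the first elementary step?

Step 1: The C–I bond breaks with both electrons going to the iodide; I⁻ leaves and a secondary carbocation remains.
After step 1 the species present is a secondary carbocation.

secondary carbocation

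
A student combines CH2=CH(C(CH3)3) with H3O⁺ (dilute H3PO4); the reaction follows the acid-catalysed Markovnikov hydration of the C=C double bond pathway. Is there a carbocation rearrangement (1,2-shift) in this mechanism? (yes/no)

The first-formed carbocation is secondary.
The adjacent tert-butyl carbon has no hydrogen but bears methyl groups; migration of one methyl with its bonding pair (a 1,2-methyl shift) places the charge on a tertiary centre.
Tertiary is more stable than secondary, so the shift occurs.

yes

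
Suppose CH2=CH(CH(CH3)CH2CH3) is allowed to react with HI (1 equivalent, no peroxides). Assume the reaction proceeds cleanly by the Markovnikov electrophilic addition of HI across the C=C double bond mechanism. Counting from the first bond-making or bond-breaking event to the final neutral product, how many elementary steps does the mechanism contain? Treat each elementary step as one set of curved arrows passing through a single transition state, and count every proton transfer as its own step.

Step 1: Protonation of the alkene by HI: the π bond acts as the nucleophile and picks up H⁺, giving the more stable (Markovnikov) secondary carbocation. The H–I bond breaks heterolytically, releasing I⁻.
Step 2: Carbocation rearrangement: a 1,2-hydride shift from the adjacent sec-butyl carbon converts the initially-formed secondary cation into the more stable tertiary cation.
Step 3: The I⁻ anion donates a lone pair to the carbocation, forming the new C–I σ-bond and giving the neutral alkyl halide.
Total: 3 elementary steps.

3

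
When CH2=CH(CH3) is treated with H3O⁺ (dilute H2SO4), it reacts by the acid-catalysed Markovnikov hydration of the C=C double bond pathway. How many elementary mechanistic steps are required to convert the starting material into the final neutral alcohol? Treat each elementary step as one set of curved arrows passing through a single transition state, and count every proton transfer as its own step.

3

Step 1: The π electrons of the C=C bond attack a proton of H3O⁺; Markovnikov addition places the new C–H on the less-substituted alkene carbon, so the positive charge ends up on the more-substituted carbon — a secondary carbocation. H2O is released.
(No 1,2-shift: no single shift to an adjacent carbon would give a more stable cation.)
Step 2: Water acts as the nucleophile: an oxygen lone pair bonds to the cationic carbon, giving an oxonium-ion intermediate.
Step 3: Deprotonation of the oxonium ion by a water molecule delivers the neutral alcohol and regenerates the acid catalyst.
Total: 3 elementary steps.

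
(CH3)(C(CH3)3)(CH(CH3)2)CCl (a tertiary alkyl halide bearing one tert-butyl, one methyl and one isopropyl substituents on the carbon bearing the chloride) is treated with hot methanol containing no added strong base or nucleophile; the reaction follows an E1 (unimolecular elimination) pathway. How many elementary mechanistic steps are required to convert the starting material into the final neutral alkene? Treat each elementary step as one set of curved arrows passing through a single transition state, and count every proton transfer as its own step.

2

Step 1: Rate-determining heterolysis of the C–Cl bond gives Cl⁻ and a tertiary carbocation.
(No 1,2-shift: no single shift to an adjacent carbon would give a more stable cation.)
Step 2: Loss of a β-proton to a methanol molecule of the solvent: the C–H bonding pair collapses toward the cationic carbon to form the C=C π bond, yielding the alkene.
Total: 2 elementary steps.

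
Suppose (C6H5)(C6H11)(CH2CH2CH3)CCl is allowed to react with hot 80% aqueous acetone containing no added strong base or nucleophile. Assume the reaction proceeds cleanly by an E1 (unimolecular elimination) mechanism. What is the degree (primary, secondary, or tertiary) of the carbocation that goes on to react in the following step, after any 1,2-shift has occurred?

Step 1: Ionisation: the C–Cl σ-bond cleaves heterolytically; both bonding electrons depart with Cl⁻, leaving a tertiary carbocation at the α-carbon.
No single 1,2-shift to an adjacent carbon would give a more-substituted cation, so no rearrangement occurs.

tertiary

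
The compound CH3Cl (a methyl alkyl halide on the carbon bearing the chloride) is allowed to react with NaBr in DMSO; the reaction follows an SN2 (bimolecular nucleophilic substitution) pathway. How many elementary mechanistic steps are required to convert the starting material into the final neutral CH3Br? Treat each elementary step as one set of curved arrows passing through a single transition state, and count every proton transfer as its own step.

Step 1: Backside attack by Br⁻ on the carbon bearing the chloride: the new C–Br bond forms as the C–Cl bond breaks, with Walden inversion at carbon.
Total: 1 elementary step.

1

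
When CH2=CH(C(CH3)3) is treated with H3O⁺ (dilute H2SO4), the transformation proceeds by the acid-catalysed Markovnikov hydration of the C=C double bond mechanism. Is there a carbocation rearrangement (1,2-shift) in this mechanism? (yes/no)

The first-formed carbocation is secondary.
The adjacent tert-butyl carbon has no hydrogen but bears methyl groups; migration of one methyl with its bonding pair (a 1,2-methyl shift) places the charge on a tertiary centre.
Tertiary is more stable than secondary, so the shift occurs.

yes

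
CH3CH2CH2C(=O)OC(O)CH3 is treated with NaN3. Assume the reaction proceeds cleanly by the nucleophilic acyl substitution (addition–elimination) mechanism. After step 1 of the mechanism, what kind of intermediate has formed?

Step 1: Nucleophilic addition of N3⁻ to the acyl carbon breaks the π(C=O) bond and yields a tetrahedral, anionic intermediate.
After step 1 the species present is a tetrahedral intermediate.

tetrahedral intermediate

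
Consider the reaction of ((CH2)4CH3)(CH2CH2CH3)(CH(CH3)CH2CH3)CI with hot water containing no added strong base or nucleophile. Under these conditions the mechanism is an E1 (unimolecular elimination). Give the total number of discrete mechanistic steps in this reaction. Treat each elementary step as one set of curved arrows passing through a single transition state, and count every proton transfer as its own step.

2

Step 1: The C–I bond breaks with both electrons going to the iodide; I⁻ leaves and a tertiary carbocation remains.
(No 1,2-shift: no single shift to an adjacent carbon would give a more stable cation.)
Step 2: Loss of a β-proton to a water molecule of the solvent: the C–H bonding pair collapses toward the cationic carbon to form the C=C π bond, yielding the alkene.
Total: 2 elementary steps.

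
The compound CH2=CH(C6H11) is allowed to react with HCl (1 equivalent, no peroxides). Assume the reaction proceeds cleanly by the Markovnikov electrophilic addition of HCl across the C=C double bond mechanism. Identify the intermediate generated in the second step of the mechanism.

tertiary carbocation

Step 1: Protonation of the alkene by HCl: the π bond acts as the nucleophile and picks up H⁺, giving the more stable (Markovnikov) secondary carbocation. The H–Cl bond breaks heterolytically, releasing Cl⁻.
Step 2: Carbocation rearrangement: a 1,2-hydride shift from the adjacent cyclohexyl carbon converts the initially-formed secondary cation into the more stable tertiary cation.
After step 2 the species present is a tertiary carbocation.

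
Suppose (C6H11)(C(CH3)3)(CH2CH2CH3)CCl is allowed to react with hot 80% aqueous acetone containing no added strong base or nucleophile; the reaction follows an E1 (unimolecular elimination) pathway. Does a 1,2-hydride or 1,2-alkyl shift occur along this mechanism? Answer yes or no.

The first-formed carbocation is tertiary.
No single 1,2-shift to an adjacent carbon would produce a more-substituted cation than the one already present, so no rearrangement occurs.

no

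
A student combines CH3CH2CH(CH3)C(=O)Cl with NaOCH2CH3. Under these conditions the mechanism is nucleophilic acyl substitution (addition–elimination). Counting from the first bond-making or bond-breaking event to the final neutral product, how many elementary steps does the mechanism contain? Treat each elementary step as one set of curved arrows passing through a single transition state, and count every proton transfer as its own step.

2

Step 1: A lone pair on the O of CH3CH2O⁻ attacks the electrophilic acyl carbon; the π(C=O) electrons move onto oxygen, giving a tetrahedral intermediate.
Step 2: An oxygen lone pair re-forms the C=O π bond as the C–Cl σ-bond breaks; Cl⁻ is expelled.
Total: 2 elementary steps.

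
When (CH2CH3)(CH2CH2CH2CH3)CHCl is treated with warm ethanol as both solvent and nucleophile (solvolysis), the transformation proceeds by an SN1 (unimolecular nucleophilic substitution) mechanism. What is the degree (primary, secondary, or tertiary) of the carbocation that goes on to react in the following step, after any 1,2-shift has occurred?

secondary

Step 1: Rate-determining heterolysis of the C–Cl bond gives Cl⁻ and a secondary carbocation.
No single 1,2-shift to an adjacent carbon would give a more-substituted cation, so no rearrangement occurs.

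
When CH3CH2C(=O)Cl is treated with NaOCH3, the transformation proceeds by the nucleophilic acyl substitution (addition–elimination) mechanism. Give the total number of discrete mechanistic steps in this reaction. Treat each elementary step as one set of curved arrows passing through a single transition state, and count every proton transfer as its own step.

Step 1: A lone pair on the O of CH3O⁻ attacks the electrophilic acyl carbon; the π(C=O) electrons move onto oxygen, giving a tetrahedral intermediate.
Step 2: Collapse of the tetrahedral intermediate: the alkoxide oxygen pushes its lone pair back to re-form C=O while Cl⁻ leaves.
Total: 2 elementary steps.

2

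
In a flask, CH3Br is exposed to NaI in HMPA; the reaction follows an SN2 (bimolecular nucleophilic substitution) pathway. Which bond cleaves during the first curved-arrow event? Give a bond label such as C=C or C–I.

Step 1: Backside attack by I⁻ on the carbon bearing the bromide: the new C–I bond forms as the C–Br bond breaks, with Walden inversion at carbon.
The bond broken in this step is the C–Br bond.

C–Br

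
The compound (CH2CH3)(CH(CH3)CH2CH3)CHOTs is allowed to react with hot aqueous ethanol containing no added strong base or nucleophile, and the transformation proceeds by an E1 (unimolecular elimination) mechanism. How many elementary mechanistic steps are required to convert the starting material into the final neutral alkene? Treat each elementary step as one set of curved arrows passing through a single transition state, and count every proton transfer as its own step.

3

Step 1: The C–O bond breaks with both electrons going to the tosylate; TsO⁻ leaves and a secondary carbocation remains.
Step 2: A hydride (H with its bonding pair) migrates from the adjacent sec-butyl carbon to the cationic centre — a 1,2-hydride shift — upgrading the secondary cation to a tertiary one.
Step 3: A water (or ethanol) molecule (solvent) deprotonates a β-carbon; as the C–H bond breaks, those electrons form the new alkene π bond.
Total: 3 elementary steps.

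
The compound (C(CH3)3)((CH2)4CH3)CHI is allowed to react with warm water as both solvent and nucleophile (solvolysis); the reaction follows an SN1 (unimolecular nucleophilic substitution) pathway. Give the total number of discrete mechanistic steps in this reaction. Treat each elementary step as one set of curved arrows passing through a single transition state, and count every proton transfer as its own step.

4

Step 1: Unassisted departure of I⁻ (taking the C–I bonding pair) generates a secondary carbocation.
Step 2: Carbocation rearrangement: a 1,2-methyl shift from the adjacent tert-butyl carbon converts the initially-formed secondary cation into the more stable tertiary cation.
Step 3: Nucleophilic capture: the oxygen of H2O bonds to the cationic carbon, producing an oxonium-ion intermediate.
Step 4: Proton transfer from the O–H of the oxonium ion to a solvent molecule delivers the neutral alcohol.
Total: 4 elementary steps.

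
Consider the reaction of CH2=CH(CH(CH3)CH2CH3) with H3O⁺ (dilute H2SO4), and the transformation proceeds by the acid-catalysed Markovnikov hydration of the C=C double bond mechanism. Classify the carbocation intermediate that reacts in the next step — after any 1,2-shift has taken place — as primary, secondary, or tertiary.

Step 1: Protonation of the alkene by H3O⁺: the π bond acts as the nucleophile and picks up H⁺, giving the more stable (Markovnikov) secondary carbocation. H2O is released.
Step 2: A 1,2-hydride shift from the adjacent sec-butyl carbon moves the positive charge from the secondary centre to an adjacent carbon, generating a more stable tertiary carbocation.
The cation rearranges from secondary to tertiary via a 1,2-hydride shift from the adjacent sec-butyl carbon; the tertiary cation is what reacts next.

tertiary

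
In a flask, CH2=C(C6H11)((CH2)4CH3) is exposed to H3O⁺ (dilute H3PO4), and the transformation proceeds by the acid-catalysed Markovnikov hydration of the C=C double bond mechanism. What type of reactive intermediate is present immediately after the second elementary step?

Step 1: Electrophilic addition begins with the π(C=C) electrons forming a bond to the proton of H3O⁺. Following Markovnikov's rule, the resulting cation is tertiary. H2O is released.
Step 2: Water acts as the nucleophile: an oxygen lone pair bonds to the cationic carbon, giving an oxonium-ion intermediate.
After step 2 the species present is an oxonium ion.

oxonium ion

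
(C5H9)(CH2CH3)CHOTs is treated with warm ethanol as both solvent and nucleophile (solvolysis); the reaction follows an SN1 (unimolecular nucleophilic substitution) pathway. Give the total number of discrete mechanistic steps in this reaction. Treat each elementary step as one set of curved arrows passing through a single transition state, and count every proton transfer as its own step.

4

Step 1: The C–O bond breaks with both electrons going to the tosylate; TsO⁻ leaves and a secondary carbocation remains.
Step 2: A 1,2-hydride shift from the adjacent cyclopentyl carbon moves the positive charge from the secondary centre to an adjacent carbon, generating a more stable tertiary carbocation.
Step 3: CH3CH2OH donates an oxygen lone pair into the empty p orbital of the cation, giving a protonated ether (an oxonium ion).
Step 4: Deprotonation of the oxonium oxygen by solvent ethanol yields the neutral ether.
Total: 4 elementary steps.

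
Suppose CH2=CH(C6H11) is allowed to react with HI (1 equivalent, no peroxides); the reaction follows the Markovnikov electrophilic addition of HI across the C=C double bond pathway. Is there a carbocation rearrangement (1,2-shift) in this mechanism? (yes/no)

The first-formed carbocation is secondary.
The adjacent cyclohexyl carbon already bears 2 other carbon substituents and has a hydrogen to migrate; after a 1,2-hydride shift from that carbon the positive charge sits on a tertiary centre.
Tertiary is more stable than secondary, so the shift occurs.

yes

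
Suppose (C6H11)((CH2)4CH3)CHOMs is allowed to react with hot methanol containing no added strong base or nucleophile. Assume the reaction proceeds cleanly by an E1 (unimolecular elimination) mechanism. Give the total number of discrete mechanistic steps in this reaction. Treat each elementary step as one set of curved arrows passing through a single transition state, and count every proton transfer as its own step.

Step 1: Unassisted departure of MsO⁻ (taking the C–O bonding pair) generates a secondary carbocation.
Step 2: Carbocation rearrangement: a 1,2-hydride shift from the adjacent cyclohexyl carbon converts the initially-formed secondary cation into the more stable tertiary cation.
Step 3: A weak base (a methanol molecule from the solvent) removes a proton from a carbon adjacent to the cationic centre; the electrons of that C–H bond become the new π(C=C) bond, giving the alkene.
Total: 3 elementary steps.

3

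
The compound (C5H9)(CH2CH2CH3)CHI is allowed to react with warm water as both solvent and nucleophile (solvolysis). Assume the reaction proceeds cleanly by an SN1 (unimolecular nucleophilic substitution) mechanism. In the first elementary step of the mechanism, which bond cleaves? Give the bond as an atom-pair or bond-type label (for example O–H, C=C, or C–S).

Step 1: Unassisted departure of I⁻ (taking the C–I bonding pair) generates a secondary carbocation.
The bond broken in this step is the C–I bond.

C–I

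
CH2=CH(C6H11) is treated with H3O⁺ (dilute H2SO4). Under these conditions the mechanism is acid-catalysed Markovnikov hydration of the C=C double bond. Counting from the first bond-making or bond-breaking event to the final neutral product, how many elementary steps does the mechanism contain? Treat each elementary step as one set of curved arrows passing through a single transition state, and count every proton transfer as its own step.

4

Step 1: The π electrons of the C=C bond attack a proton of H3O⁺; Markovnikov addition places the new C–H on the less-substituted alkene carbon, so the positive charge ends up on the more-substituted carbon — a secondary carbocation. H2O is released.
Step 2: A hydride (H with its bonding pair) migrates from the adjacent cyclohexyl carbon to the cationic centre — a 1,2-hydride shift — upgrading the secondary cation to a tertiary one.
Step 3: A lone pair on the oxygen of H2O attacks the carbocation, forming a C–O bond and an oxonium ion (a protonated alcohol).
Step 4: Proton transfer from the O–H of the oxonium ion to H2O completes the catalytic cycle and yields the alcohol.
Total: 4 elementary steps.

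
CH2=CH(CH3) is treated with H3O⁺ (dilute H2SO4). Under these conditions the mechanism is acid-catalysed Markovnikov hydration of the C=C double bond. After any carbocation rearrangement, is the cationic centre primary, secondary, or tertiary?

secondary

Step 1: The π electrons of the C=C bond attack a proton of H3O⁺; Markovnikov addition places the new C–H on the less-substituted alkene carbon, so the positive charge ends up on the more-substituted carbon — a secondary carbocation. H2O is released.
No single 1,2-shift to an adjacent carbon would give a more-substituted cation, so no rearrangement occurs.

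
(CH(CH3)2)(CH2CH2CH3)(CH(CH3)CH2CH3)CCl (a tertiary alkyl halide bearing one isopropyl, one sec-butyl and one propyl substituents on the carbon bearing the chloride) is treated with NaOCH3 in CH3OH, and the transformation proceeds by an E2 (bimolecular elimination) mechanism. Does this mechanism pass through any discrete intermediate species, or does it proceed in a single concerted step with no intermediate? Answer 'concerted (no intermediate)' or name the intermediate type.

concerted (no intermediate)

The strong base CH3O⁻ removes a β-hydrogen; in the same concerted event the electrons of the breaking C–H bond form the new π(C=C) bond and the C–Cl σ-bond breaks, expelling Cl⁻. Anti-periplanar geometry; one transition state.
All bond changes occur in one transition state; no discrete intermediate is formed.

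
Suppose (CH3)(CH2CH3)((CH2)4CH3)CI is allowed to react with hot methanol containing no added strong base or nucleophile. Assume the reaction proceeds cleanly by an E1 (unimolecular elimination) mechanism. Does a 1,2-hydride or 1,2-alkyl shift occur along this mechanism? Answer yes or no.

The first-formed carbocation is tertiary.
No single 1,2-shift to an adjacent carbon would produce a more-substituted cation than the one already present, so no rearrangement occurs.

no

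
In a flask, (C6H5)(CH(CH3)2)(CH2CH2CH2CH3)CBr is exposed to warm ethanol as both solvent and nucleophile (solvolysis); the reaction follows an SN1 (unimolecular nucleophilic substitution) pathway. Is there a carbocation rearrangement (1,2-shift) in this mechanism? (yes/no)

no

The first-formed carbocation is tertiary.
No single 1,2-shift to an adjacent carbon would produce a more-substituted cation than the one already present, so no rearrangement occurs.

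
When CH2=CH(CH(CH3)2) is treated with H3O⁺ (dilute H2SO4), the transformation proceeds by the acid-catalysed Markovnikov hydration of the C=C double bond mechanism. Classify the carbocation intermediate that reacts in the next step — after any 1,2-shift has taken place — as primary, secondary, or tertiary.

Step 1: Electrophilic addition begins with the π(C=C) electrons forming a bond to the proton of H3O⁺. Following Markovnikov's rule, the resulting cation is secondary. H2O is released.
Step 2: Carbocation rearrangement: a 1,2-hydride shift from the adjacent isopropyl carbon converts the initially-formed secondary cation into the more stable tertiary cation.
The cation rearranges from secondary to tertiary via a 1,2-hydride shift from the adjacent isopropyl carbon; the tertiary cation is what reacts next.

tertiary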